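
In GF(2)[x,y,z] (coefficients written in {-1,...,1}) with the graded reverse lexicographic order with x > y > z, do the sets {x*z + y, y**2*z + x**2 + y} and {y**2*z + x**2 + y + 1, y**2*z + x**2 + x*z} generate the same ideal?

For a fixed monomial order, each ideal has a unique reduced Gröbner basis; comparing bases decides equality.
Buchberger on the first generating set:
f_1 = x*z + y, LT = x*z.
f_2 = y**2*z + x**2 + y, LT = y**2*z.

S(f_1,f_2): lcm = x*y**2*z. S = x**3 + y**3 + x*y.
  leading term x**3: no divisor's leading term divides it; move x**3 to the remainder.
  leading term y**3: no divisor's leading term divides it; move y**3 to the remainder.
  leading term x*y: no divisor's leading term divides it; move x*y to the remainder.
  remainder x**3 + y**3 + x*y ≠ 0; add g_3 = x**3 + y**3 + x*y to the basis.

The other S-polynomials (S(f_1,g_3), S(f_2,g_3)) all reduce to 0 modulo the current basis, so we have a Gröbner basis.
Inter-reduce: drop elements whose leading term is divisible by another's, tail-reduce, and make monic.
Reduced Gröbner basis: {x**3 + y**3 + x*y, y**2*z + x**2 + y, x*z + y}.

Buchberger on the second generating set:
h_1 = y**2*z + x**2 + y + 1, LT = y**2*z.
h_2 = y**2*z + x**2 + x*z, LT = y**2*z.

S(h_1,h_2): lcm = y**2*z. S = x*z + y + 1.
  leading term x*z: no divisor's leading term divides it; move x*z to the remainder.
  leading term y: no divisor's leading term divides it; move y to the remainder.
  leading term 1: no divisor's leading term divides it; move 1 to the remainder.
  remainder x*z + y + 1 ≠ 0; add k_3 = x*z + y + 1 to the basis.

S(h_1,k_3): lcm = x*y**2*z. S = x**3 + y**3 + x*y + y**2 + x.
  leading term x**3: no divisor's leading term divides it; move x**3 to the remainder.
  leading term y**3: no divisor's leading term divides it; move y**3 to the remainder.
  leading term x*y: no divisor's leading term divides it; move x*y to the remainder.
  leading term y**2: no divisor's leading term divides it; move y**2 to the remainder.
  leading term x: no divisor's leading term divides it; move x to the remainder.
  remainder x**3 + y**3 + x*y + y**2 + x ≠ 0; add k_4 = x**3 + y**3 + x*y + y**2 + x to the basis.

The other S-polynomials (S(h_2,k_3), S(h_1,k_4), S(h_2,k_4), S(k_3,k_4)) all reduce to 0 modulo the current basis, so we have a Gröbner basis.
Inter-reduce: drop elements whose leading term is divisible by another's, tail-reduce, and make monic.
Reduced Gröbner basis: {x**3 + y**3 + x*y + y**2 + x, y**2*z + x**2 + y + 1, x*z + y + 1}.

The bases are distinct; the ideals are different.

No, the ideals differ.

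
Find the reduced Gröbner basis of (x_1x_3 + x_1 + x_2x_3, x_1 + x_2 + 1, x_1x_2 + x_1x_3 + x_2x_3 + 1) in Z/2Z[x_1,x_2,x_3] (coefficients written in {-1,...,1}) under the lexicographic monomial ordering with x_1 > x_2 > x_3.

f_1 = x_1x_3 + x_1 + x_2x_3, LT = x_1x_3.
f_2 = x_1 + x_2 + 1, LT = x_1.
f_3 = x_1x_2 + x_1x_3 + x_2x_3 + 1, LT = x_1x_2.

S(f_1,f_2): lcm = x_1x_3. S = x_1 + x_3.
  reduce S modulo (f_1, f_2, f_3):
  remainder x_2 + x_3 + 1 ≠ 0; add g_4 = x_2 + x_3 + 1 to the basis.

S(f_1,f_3): lcm = x_1x_2x_3. S = x_1x_2 + x_1x_3^2 + x_2^2x_3 + x_2x_3^2 + x_3.
  reduce S modulo (f_1, f_2, f_3, g_4):
  remainder x_3^3 + x_3 ≠ 0; add g_5 = x_3^3 + x_3 to the basis.

S(f_2,f_3): lcm = x_1x_2. S = x_1x_3 + x_2^2 + x_2x_3 + x_2 + 1.
  reduce S modulo (f_1, f_2, f_3, g_4, g_5):
  remainder x_3^2 + 1 ≠ 0; add g_6 = x_3^2 + 1 to the basis.

The other S-polynomials (S(f_1,g_4), S(f_2,g_4), S(f_3,g_4), S(f_1,g_5), S(f_2,g_5), S(f_3,g_5), S(g_4,g_5), S(f_1,g_6), S(f_2,g_6), S(f_3,g_6), S(g_4,g_6), S(g_5,g_6)) all reduce to 0 modulo the current basis, so we have a Gröbner basis.
Inter-reduce: drop elements whose leading term is divisible by another's, tail-reduce, and make monic.

G = {x_1 + x_3, x_2 + x_3 + 1, x_3^2 + 1}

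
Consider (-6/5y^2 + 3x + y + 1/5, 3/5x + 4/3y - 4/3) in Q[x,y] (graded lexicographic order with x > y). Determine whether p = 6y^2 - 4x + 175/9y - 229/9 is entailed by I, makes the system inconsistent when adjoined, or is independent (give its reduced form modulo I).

First compute the reduced Gröbner basis of I by Buchberger's algorithm.
f_1 = -6/5y^2 + 3x + y + 1/5, LT = y^2.
f_2 = 3/5x + 4/3y - 4/3, LT = x.

The S-polynomials (S(f_1,f_2)) all reduce to 0 modulo the current basis, so we have a Gröbner basis.
Inter-reduce: drop elements whose leading term is divisible by another's, tail-reduce, and make monic.
Reduced Gröbner basis: {y^2 + 85/18y - 103/18, x + 20/9y - 20/9}.
Label its elements g_1 = y^2 + 85/18y - 103/18, g_2 = x + 20/9y - 20/9.

Reduce p = 6y^2 - 4x + 175/9y - 229/9 modulo G:
  leading term y^2: subtract (6)·g_1 from 6y^2 - 4x + 175/9y - 229/9 → -4x - 80/9y + 80/9
  leading term x: subtract (-4)·g_2 from -4x - 80/9y + 80/9 → 0
  normal form = 0.
Since the normal form is 0, p ∈ I.

6y^2 - 4x + 175/9y - 229/9 lies in I (it reduces to 0).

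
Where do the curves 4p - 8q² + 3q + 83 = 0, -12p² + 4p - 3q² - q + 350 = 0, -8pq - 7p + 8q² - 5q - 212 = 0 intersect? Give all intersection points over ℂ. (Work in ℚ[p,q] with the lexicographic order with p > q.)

Compute a lex Gröbner basis by Buchberger's algorithm.
f_1 = 4p - 8q² + 3q + 83, LT = p.
f_2 = -12p² + 4p - 3q² - q + 350, LT = p².
f_3 = -8pq - 7p + 8q² - 5q - 212, LT = pq.

S(f_1,f_2): lcm = p². S = -2pq² + ¾pq + 253/12p - ¼q² - 1/12q + 175/6.
  reduce S modulo (f_1, f_2, f_3):
  remainder -4q⁴ + 3q³ + 3977/48q² - 755/24q - 6533/16 ≠ 0; add h_4 = -4q⁴ + 3q³ + 3977/48q² - 755/24q - 6533/16 to the basis.

S(f_1,f_3): lcm = pq. S = -⅞p - 2q³ + 7/4q² + 161/8q - 53/2.
  reduce S modulo (f_1, f_2, f_3, h_4):
  remainder -2q³ + 665/32q - 267/32 ≠ 0; add h_5 = -2q³ + 665/32q - 267/32 to the basis.

S(f_2,f_3): lcm = p²q. S = -⅞p² + pq² - 23/24pq - 53/2p + ¼q³ + 1/12q² - 175/6q.
  reduce S modulo (f_1, f_2, f_3, h_4, h_5):
  remainder -3061/96q² - 11035/768q + 84499/256 ≠ 0; add h_6 = -3061/96q² - 11035/768q + 84499/256 to the basis.

S(f_3,h_4): lcm = pq⁴. S = 13/8pq³ + 3977/192pq² - 755/96pq - 6533/64p - q⁵ + ⅝q⁴ + 53/2q³.
  reduce S modulo (f_1, f_2, f_3, h_4, h_5, h_6):
  remainder -816531331/56420352q + 816531331/18806784 ≠ 0; add h_7 = -816531331/56420352q + 816531331/18806784 to the basis.

The other S-polynomials (S(f_1,h_4), S(f_2,h_4), S(f_1,h_5), S(f_2,h_5), S(f_3,h_5), S(h_4,h_5), S(f_1,h_6), S(f_2,h_6), S(f_3,h_6), S(h_4,h_6), S(h_5,h_6), S(f_1,h_7), S(f_2,h_7), S(f_3,h_7), S(h_4,h_7), S(h_5,h_7), S(h_6,h_7)) all reduce to 0 modulo the current basis, so we have a Gröbner basis.
Inter-reduce: drop elements whose leading term is divisible by another's, tail-reduce, and make monic.
Reduced Gröbner basis: {p + 5, q - 3}.

From the last basis element, q - 3 = 0, so q takes values in {3}. Each choice, substituted upward through the basis, yields the corresponding point(s) of the solution set.
  q = 3: the earlier basis element becomes p + 5 = 0, giving p = -5 — point (-5, 3).

{(-5, 3)}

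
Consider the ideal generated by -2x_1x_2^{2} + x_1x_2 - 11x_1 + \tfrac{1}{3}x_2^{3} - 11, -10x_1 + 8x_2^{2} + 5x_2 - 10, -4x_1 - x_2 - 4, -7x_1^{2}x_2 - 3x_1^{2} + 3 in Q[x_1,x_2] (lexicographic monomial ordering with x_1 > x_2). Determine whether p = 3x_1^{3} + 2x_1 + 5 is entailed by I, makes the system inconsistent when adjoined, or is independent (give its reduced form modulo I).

3x_1^{3} + 2x_1 + 5 lies in I (it reduces to 0).

First compute the reduced Gröbner basis of I by Buchberger's algorithm.
f_1 = -2x_1x_2^{2} + x_1x_2 - 11x_1 + \tfrac{1}{3}x_2^{3} - 11, LT = x_1x_2^{2}.
f_2 = -10x_1 + 8x_2^{2} + 5x_2 - 10, LT = x_1.
f_3 = -4x_1 - x_2 - 4, LT = x_1.
f_4 = -7x_1^{2}x_2 - 3x_1^{2} + 3, LT = x_1^{2}x_2.

S(f_1,f_2): lcm = x_1x_2^{2}. S = -\tfrac{1}{2}x_1x_2 + \tfrac{11}{2}x_1 + \tfrac{4}{5}x_2^{4} + \tfrac{1}{3}x_2^{3} - x_2^{2} + \tfrac{11}{2}.
  leading term x_1x_2: subtract (\tfrac{1}{20}x_2)·f_2 from -\tfrac{1}{2}x_1x_2 + \tfrac{11}{2}x_1 + \tfrac{4}{5}x_2^{4} + \tfrac{1}{3}x_2^{3} - x_2^{2} + \tfrac{11}{2} → \tfrac{11}{2}x_1 + \tfrac{4}{5}x_2^{4} - \tfrac{1}{15}x_2^{3} - \tfrac{5}{4}x_2^{2} + \tfrac{1}{2}x_2 + \tfrac{11}{2}
  leading term x_1: subtract (-\tfrac{11}{20})·f_2 from \tfrac{11}{2}x_1 + \tfrac{4}{5}x_2^{4} - \tfrac{1}{15}x_2^{3} - \tfrac{5}{4}x_2^{2} + \tfrac{1}{2}x_2 + \tfrac{11}{2} → \tfrac{4}{5}x_2^{4} - \tfrac{1}{15}x_2^{3} + \tfrac{63}{20}x_2^{2} + \tfrac{13}{4}x_2
  leading term x_2^{4}: no divisor's leading term divides it; move \tfrac{4}{5}x_2^{4} to the remainder.
  leading term x_2^{3}: no divisor's leading term divides it; move -\tfrac{1}{15}x_2^{3} to the remainder.
  leading term x_2^{2}: no divisor's leading term divides it; move \tfrac{63}{20}x_2^{2} to the remainder.
  leading term x_2: no divisor's leading term divides it; move \tfrac{13}{4}x_2 to the remainder.
  remainder \tfrac{4}{5}x_2^{4} - \tfrac{1}{15}x_2^{3} + \tfrac{63}{20}x_2^{2} + \tfrac{13}{4}x_2 ≠ 0; add h_5 = \tfrac{4}{5}x_2^{4} - \tfrac{1}{15}x_2^{3} + \tfrac{63}{20}x_2^{2} + \tfrac{13}{4}x_2 to the basis.

S(f_1,f_3): lcm = x_1x_2^{2}. S = -\tfrac{1}{2}x_1x_2 + \tfrac{11}{2}x_1 - \tfrac{5}{12}x_2^{3} - x_2^{2} + \tfrac{11}{2}.
  leading term x_1x_2: subtract (\tfrac{1}{20}x_2)·f_2 from -\tfrac{1}{2}x_1x_2 + \tfrac{11}{2}x_1 - \tfrac{5}{12}x_2^{3} - x_2^{2} + \tfrac{11}{2} → \tfrac{11}{2}x_1 - \tfrac{49}{60}x_2^{3} - \tfrac{5}{4}x_2^{2} + \tfrac{1}{2}x_2 + \tfrac{11}{2}
  leading term x_1: subtract (-\tfrac{11}{20})·f_2 from \tfrac{11}{2}x_1 - \tfrac{49}{60}x_2^{3} - \tfrac{5}{4}x_2^{2} + \tfrac{1}{2}x_2 + \tfrac{11}{2} → -\tfrac{49}{60}x_2^{3} + \tfrac{63}{20}x_2^{2} + \tfrac{13}{4}x_2
  leading term x_2^{3}: no divisor's leading term divides it; move -\tfrac{49}{60}x_2^{3} to the remainder.
  leading term x_2^{2}: no divisor's leading term divides it; move \tfrac{63}{20}x_2^{2} to the remainder.
  leading term x_2: no divisor's leading term divides it; move \tfrac{13}{4}x_2 to the remainder.
  remainder -\tfrac{49}{60}x_2^{3} + \tfrac{63}{20}x_2^{2} + \tfrac{13}{4}x_2 ≠ 0; add h_6 = -\tfrac{49}{60}x_2^{3} + \tfrac{63}{20}x_2^{2} + \tfrac{13}{4}x_2 to the basis.

S(f_1,f_4): lcm = x_1^{2}x_2^{2}. S = -\tfrac{13}{14}x_1^{2}x_2 + \tfrac{11}{2}x_1^{2} - \tfrac{1}{6}x_1x_2^{3} + \tfrac{11}{2}x_1 + \tfrac{3}{7}x_2.
  leading term x_1^{2}x_2: subtract (\tfrac{13}{140}x_1x_2)·f_2 from -\tfrac{13}{14}x_1^{2}x_2 + \tfrac{11}{2}x_1^{2} - \tfrac{1}{6}x_1x_2^{3} + \tfrac{11}{2}x_1 + \tfrac{3}{7}x_2 → \tfrac{11}{2}x_1^{2} - \tfrac{191}{210}x_1x_2^{3} - \tfrac{13}{28}x_1x_2^{2} + \tfrac{13}{14}x_1x_2 + \tfrac{11}{2}x_1 + \tfrac{3}{7}x_2
  leading term x_1^{2}: subtract (-\tfrac{11}{20}x_1)·f_2 from \tfrac{11}{2}x_1^{2} - \tfrac{191}{210}x_1x_2^{3} - \tfrac{13}{28}x_1x_2^{2} + \tfrac{13}{14}x_1x_2 + \tfrac{11}{2}x_1 + \tfrac{3}{7}x_2 → -\tfrac{191}{210}x_1x_2^{3} + \tfrac{551}{140}x_1x_2^{2} + \tfrac{103}{28}x_1x_2 + \tfrac{3}{7}x_2
  leading term x_1x_2^{3}: subtract (\tfrac{191}{420}x_2)·f_1 from -\tfrac{191}{210}x_1x_2^{3} + \tfrac{551}{140}x_1x_2^{2} + \tfrac{103}{28}x_1x_2 + \tfrac{3}{7}x_2 → \tfrac{731}{210}x_1x_2^{2} + \tfrac{1823}{210}x_1x_2 - \tfrac{191}{1260}x_2^{4} + \tfrac{2281}{420}x_2
  leading term x_1x_2^{2}: subtract (-\tfrac{731}{420})·f_1 from \tfrac{731}{210}x_1x_2^{2} + \tfrac{1823}{210}x_1x_2 - \tfrac{191}{1260}x_2^{4} + \tfrac{2281}{420}x_2 → \tfrac{1459}{140}x_1x_2 - \tfrac{8041}{420}x_1 - \tfrac{191}{1260}x_2^{4} + \tfrac{731}{1260}x_2^{3} + \tfrac{2281}{420}x_2 - \tfrac{8041}{420}
  leading term x_1x_2: subtract (-\tfrac{1459}{1400}x_2)·f_2 from \tfrac{1459}{140}x_1x_2 - \tfrac{8041}{420}x_1 - \tfrac{191}{1260}x_2^{4} + \tfrac{731}{1260}x_2^{3} + \tfrac{2281}{420}x_2 - \tfrac{8041}{420} → -\tfrac{8041}{420}x_1 - \tfrac{191}{1260}x_2^{4} + \tfrac{56179}{6300}x_2^{3} + \tfrac{1459}{280}x_2^{2} - \tfrac{524}{105}x_2 - \tfrac{8041}{420}
  leading term x_1: subtract (\tfrac{8041}{4200})·f_2 from -\tfrac{8041}{420}x_1 - \tfrac{191}{1260}x_2^{4} + \tfrac{56179}{6300}x_2^{3} + \tfrac{1459}{280}x_2^{2} - \tfrac{524}{105}x_2 - \tfrac{8041}{420} → -\tfrac{191}{1260}x_2^{4} + \tfrac{56179}{6300}x_2^{3} - \tfrac{42443}{4200}x_2^{2} - \tfrac{12233}{840}x_2
  leading term x_2^{4}: subtract (-\tfrac{191}{1008})·h_5 from -\tfrac{191}{1260}x_2^{4} + \tfrac{56179}{6300}x_2^{3} - \tfrac{42443}{4200}x_2^{2} - \tfrac{12233}{840}x_2 → \tfrac{673193}{75600}x_2^{3} - \tfrac{319489}{33600}x_2^{2} - \tfrac{281177}{20160}x_2
  leading term x_2^{3}: subtract (-\tfrac{673193}{61740})·h_6 from \tfrac{673193}{75600}x_2^{3} - \tfrac{319489}{33600}x_2^{2} - \tfrac{281177}{20160}x_2 → \tfrac{5841893}{235200}x_2^{2} + \tfrac{2358707}{109760}x_2
  leading term x_2^{2}: no divisor's leading term divides it; move \tfrac{5841893}{235200}x_2^{2} to the remainder.
  leading term x_2: no divisor's leading term divides it; move \tfrac{2358707}{109760}x_2 to the remainder.
  remainder \tfrac{5841893}{235200}x_2^{2} + \tfrac{2358707}{109760}x_2 ≠ 0; add h_7 = \tfrac{5841893}{235200}x_2^{2} + \tfrac{2358707}{109760}x_2 to the basis.

S(f_2,f_3): lcm = x_1. S = -\tfrac{4}{5}x_2^{2} - \tfrac{3}{4}x_2.
  leading term x_2^{2}: subtract (-\tfrac{188160}{5841893})·h_7 from -\tfrac{4}{5}x_2^{2} - \tfrac{3}{4}x_2 → -\tfrac{9461817}{163573004}x_2
  leading term x_2: no divisor's leading term divides it; move -\tfrac{9461817}{163573004}x_2 to the remainder.
  remainder -\tfrac{9461817}{163573004}x_2 ≠ 0; add h_8 = -\tfrac{9461817}{163573004}x_2 to the basis.

The other S-polynomials (S(f_2,f_4), S(f_3,f_4), S(f_1,h_5), S(f_2,h_5), S(f_3,h_5), S(f_4,h_5), S(f_1,h_6), S(f_2,h_6), S(f_3,h_6), S(f_4,h_6), S(h_5,h_6), S(f_1,h_7), S(f_2,h_7), S(f_3,h_7), S(f_4,h_7), S(h_5,h_7), S(h_6,h_7), S(f_1,h_8), S(f_2,h_8), S(f_3,h_8), S(f_4,h_8), S(h_5,h_8), S(h_6,h_8), S(h_7,h_8)) all reduce to 0 modulo the current basis, so we have a Gröbner basis.
Inter-reduce: drop elements whose leading term is divisible by another's, tail-reduce, and make monic.
Reduced Gröbner basis: {x_1 + 1, x_2}.
Label its elements g_1 = x_1 + 1, g_2 = x_2.

Reduce p = 3x_1^{3} + 2x_1 + 5 modulo G:
  leading term x_1^{3}: subtract (3x_1^{2})·g_1 from 3x_1^{3} + 2x_1 + 5 → -3x_1^{2} + 2x_1 + 5
  leading term x_1^{2}: subtract (-3x_1)·g_1 from -3x_1^{2} + 2x_1 + 5 → 5x_1 + 5
  leading term x_1: subtract (5)·g_1 from 5x_1 + 5 → 0
  normal form = 0.
Since the normal form is 0, p ∈ I.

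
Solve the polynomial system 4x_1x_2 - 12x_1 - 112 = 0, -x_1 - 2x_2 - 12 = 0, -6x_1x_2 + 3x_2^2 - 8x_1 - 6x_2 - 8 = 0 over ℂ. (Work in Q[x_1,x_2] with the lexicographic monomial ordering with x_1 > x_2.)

{(-4, -4)}

Compute a lex Gröbner basis by Buchberger's algorithm.
f_1 = 4x_1x_2 - 12x_1 - 112, LT = x_1x_2.
f_2 = -x_1 - 2x_2 - 12, LT = x_1.
f_3 = -6x_1x_2 - 8x_1 + 3x_2^2 - 6x_2 - 8, LT = x_1x_2.

S(f_1,f_2): lcm = x_1x_2. S = -3x_1 - 2x_2^2 - 12x_2 - 28.
  leading term x_1: subtract (3)·f_2 from -3x_1 - 2x_2^2 - 12x_2 - 28 → -2x_2^2 - 6x_2 + 8
  leading term x_2^2: no divisor's leading term divides it; move -2x_2^2 to the remainder.
  leading term x_2: no divisor's leading term divides it; move -6x_2 to the remainder.
  leading term 1: no divisor's leading term divides it; move 8 to the remainder.
  remainder -2x_2^2 - 6x_2 + 8 ≠ 0; add h_4 = -2x_2^2 - 6x_2 + 8 to the basis.

S(f_1,f_3): lcm = x_1x_2. S = -13/3x_1 + 1/2x_2^2 - x_2 - 88/3.
  leading term x_1: subtract (13/3)·f_2 from -13/3x_1 + 1/2x_2^2 - x_2 - 88/3 → 1/2x_2^2 + 23/3x_2 + 68/3
  leading term x_2^2: subtract (-1/4)·h_4 from 1/2x_2^2 + 23/3x_2 + 68/3 → 37/6x_2 + 74/3
  leading term x_2: no divisor's leading term divides it; move 37/6x_2 to the remainder.
  leading term 1: no divisor's leading term divides it; move 74/3 to the remainder.
  remainder 37/6x_2 + 74/3 ≠ 0; add h_5 = 37/6x_2 + 74/3 to the basis.

The other S-polynomials (S(f_2,f_3), S(f_1,h_4), S(f_2,h_4), S(f_3,h_4), S(f_1,h_5), S(f_2,h_5), S(f_3,h_5), S(h_4,h_5)) all reduce to 0 modulo the current basis, so we have a Gröbner basis.
Inter-reduce: drop elements whose leading term is divisible by another's, tail-reduce, and make monic.
Reduced Gröbner basis: {x_1 + 4, x_2 + 4}.

The lex basis is triangular: the last element involves only x_2. Solving x_2 + 4 = 0 gives x_2 ∈ {-4}; substituting each value into the earlier elements determines the remaining variables.
  x_2 = -4: the earlier basis element becomes x_1 + 4 = 0, giving x_1 = -4 — point (-4, -4).
Check: every point annihilates each of the original generators.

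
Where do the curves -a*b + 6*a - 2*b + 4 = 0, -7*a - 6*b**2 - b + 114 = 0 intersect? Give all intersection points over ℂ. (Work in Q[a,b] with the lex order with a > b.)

{(2, 4), (-75/7 + sqrt(4393)/7, 11/12 - sqrt(4393)/12), (-75/7 - sqrt(4393)/7, 11/12 + sqrt(4393)/12)}

Compute a lex Gröbner basis by Buchberger's algorithm.
f_1 = -a*b + 6*a - 2*b + 4, LT = a*b.
f_2 = -7*a - 6*b**2 - b + 114, LT = a.

S(f_1,f_2): lcm = a*b. S = -6*a - 6/7*b**3 - 1/7*b**2 + 128/7*b - 4.
  leading term a: subtract (6/7)·f_2 from -6*a - 6/7*b**3 - 1/7*b**2 + 128/7*b - 4 → -6/7*b**3 + 5*b**2 + 134/7*b - 712/7
  leading term b**3: no divisor's leading term divides it; move -6/7*b**3 to the remainder.
  leading term b**2: no divisor's leading term divides it; move 5*b**2 to the remainder.
  leading term b: no divisor's leading term divides it; move 134/7*b to the remainder.
  leading term 1: no divisor's leading term divides it; move -712/7 to the remainder.
  remainder -6/7*b**3 + 5*b**2 + 134/7*b - 712/7 ≠ 0; add h_3 = -6/7*b**3 + 5*b**2 + 134/7*b - 712/7 to the basis.

S(f_1,h_3): lcm = a*b**3. S = -1/6*a*b**2 + 67/3*a*b - 356/3*a + 2*b**3 - 4*b**2.
  leading term a*b**2: subtract (1/6*b)·f_1 from -1/6*a*b**2 + 67/3*a*b - 356/3*a + 2*b**3 - 4*b**2 → 64/3*a*b - 356/3*a + 2*b**3 - 11/3*b**2 - 2/3*b
  leading term a*b: subtract (-64/3)·f_1 from 64/3*a*b - 356/3*a + 2*b**3 - 11/3*b**2 - 2/3*b → 28/3*a + 2*b**3 - 11/3*b**2 - 130/3*b + 256/3
  leading term a: subtract (-4/3)·f_2 from 28/3*a + 2*b**3 - 11/3*b**2 - 130/3*b + 256/3 → 2*b**3 - 35/3*b**2 - 134/3*b + 712/3
  leading term b**3: subtract (-7/3)·h_3 from 2*b**3 - 35/3*b**2 - 134/3*b + 712/3 → 0
  remainder 0.

S(f_2,h_3): leading monomials are coprime, so the S-polynomial reduces to 0 (Buchberger's first criterion).
Every S-polynomial of the final basis reduces to 0, so we have a Gröbner basis.
Inter-reduce: drop elements whose leading term is divisible by another's, tail-reduce, and make monic.
Reduced Gröbner basis: {a + 6/7*b**2 + 1/7*b - 114/7, b**3 - 35/6*b**2 - 67/3*b + 356/3}.

A lex Gröbner basis eliminates variables successively. Here b**3 - 35/6*b**2 - 67/3*b + 356/3 depends only on b, with roots {4, 11/12 - sqrt(4393)/12, 11/12 + sqrt(4393)/12}; lifting each root through the earlier basis elements recovers the full solutions.
  b = 4: the earlier basis element becomes a - 2 = 0, giving a = 2 — point (2, 4).
  b = 11/12 - sqrt(4393)/12: the earlier basis element becomes a - sqrt(4393)/7 + 75/7 = 0, giving a = -75/7 + sqrt(4393)/7 — point (-75/7 + sqrt(4393)/7, 11/12 - sqrt(4393)/12).
  b = 11/12 + sqrt(4393)/12: the earlier basis element becomes a + sqrt(4393)/7 + 75/7 = 0, giving a = -75/7 - sqrt(4393)/7 — point (-75/7 - sqrt(4393)/7, 11/12 + sqrt(4393)/12).
Check: every point annihilates each of the original generators.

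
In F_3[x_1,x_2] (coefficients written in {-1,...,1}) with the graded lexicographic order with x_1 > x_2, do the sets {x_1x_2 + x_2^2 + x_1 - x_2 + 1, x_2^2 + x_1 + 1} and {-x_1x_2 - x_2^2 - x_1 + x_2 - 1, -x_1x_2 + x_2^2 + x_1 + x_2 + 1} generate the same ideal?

Two ideals are equal iff their reduced Gröbner bases coincide (the reduced basis is unique for a fixed ordering).
Buchberger on the first generating set:
f_1 = x_1x_2 + x_2^2 + x_1 - x_2 + 1, LT = x_1x_2.
f_2 = x_2^2 + x_1 + 1, LT = x_2^2.

S(f_1,f_2): lcm = x_1x_2^2. S = x_2^3 - x_1^2 + x_1x_2 - x_2^2 - x_1 + x_2.
  reduce S modulo (f_1, f_2):
  remainder -x_1^2 + 1 ≠ 0; add g_3 = -x_1^2 + 1 to the basis.

The other S-polynomials (S(f_1,g_3), S(f_2,g_3)) all reduce to 0 modulo the current basis, so we have a Gröbner basis.
Inter-reduce: drop elements whose leading term is divisible by another's, tail-reduce, and make monic.
Reduced Gröbner basis: {x_1^2 - 1, x_1x_2 - x_2, x_2^2 + x_1 + 1}.

Buchberger on the second generating set:
h_1 = -x_1x_2 - x_2^2 - x_1 + x_2 - 1, LT = x_1x_2.
h_2 = -x_1x_2 + x_2^2 + x_1 + x_2 + 1, LT = x_1x_2.

S(h_1,h_2): lcm = x_1x_2. S = -x_2^2 - x_1 - 1.
  reduce S modulo (h_1, h_2):
  remainder -x_2^2 - x_1 - 1 ≠ 0; add k_3 = -x_2^2 - x_1 - 1 to the basis.

S(h_1,k_3): lcm = x_1x_2^2. S = x_2^3 - x_1^2 + x_1x_2 - x_2^2 - x_1 + x_2.
  reduce S modulo (h_1, h_2, k_3):
  remainder -x_1^2 + 1 ≠ 0; add k_4 = -x_1^2 + 1 to the basis.

The other S-polynomials (S(h_2,k_3), S(h_1,k_4), S(h_2,k_4), S(k_3,k_4)) all reduce to 0 modulo the current basis, so we have a Gröbner basis.
Inter-reduce: drop elements whose leading term is divisible by another's, tail-reduce, and make monic.
Reduced Gröbner basis: {x_1^2 - 1, x_1x_2 - x_2, x_2^2 + x_1 + 1}.

The two bases agree; hence the ideals are identical.

Yes, the ideals are equal.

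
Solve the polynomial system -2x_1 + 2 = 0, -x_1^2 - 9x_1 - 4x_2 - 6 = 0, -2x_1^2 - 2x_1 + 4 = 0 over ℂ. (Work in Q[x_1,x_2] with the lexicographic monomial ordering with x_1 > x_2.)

{(1, -4)}

Compute a lex Gröbner basis by Buchberger's algorithm.
f_1 = -2x_1 + 2, LT = x_1.
f_2 = -x_1^2 - 9x_1 - 4x_2 - 6, LT = x_1^2.
f_3 = -2x_1^2 - 2x_1 + 4, LT = x_1^2.

S(f_1,f_2): lcm = x_1^2. S = -10x_1 - 4x_2 - 6.
  leading term x_1: subtract (5)·f_1 from -10x_1 - 4x_2 - 6 → -4x_2 - 16
  leading term x_2: no divisor's leading term divides it; move -4x_2 to the remainder.
  leading term 1: no divisor's leading term divides it; move -16 to the remainder.
  remainder -4x_2 - 16 ≠ 0; add h_4 = -4x_2 - 16 to the basis.

The other S-polynomials (S(f_1,f_3), S(f_2,f_3), S(f_1,h_4), S(f_2,h_4), S(f_3,h_4)) all reduce to 0 modulo the current basis, so we have a Gröbner basis.
Inter-reduce: drop elements whose leading term is divisible by another's, tail-reduce, and make monic.
Reduced Gröbner basis: {x_1 - 1, x_2 + 4}.

Elimination: the polynomial x_2 + 4 lies in the elimination ideal for x_2, so x_2 ∈ {-4}. For each such x_2, the remaining basis elements (now univariate) give the rest of the solution.
  x_2 = -4: the earlier basis element becomes x_1 - 1 = 0, giving x_1 = 1 — point (1, -4).
Check: every point annihilates each of the original generators.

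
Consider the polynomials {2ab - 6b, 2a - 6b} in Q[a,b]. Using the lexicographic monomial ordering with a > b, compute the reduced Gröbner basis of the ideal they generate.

G = {a - 3b, b^2 - b}

f_1 = 2ab - 6b, LT = ab.
f_2 = 2a - 6b, LT = a.

S(f_1,f_2): lcm = ab. S = 3b^2 - 3b.
  reduce S modulo (f_1, f_2):
  remainder 3b^2 - 3b ≠ 0; add g_3 = 3b^2 - 3b to the basis.

The other S-polynomials (S(f_1,g_3), S(f_2,g_3)) all reduce to 0 modulo the current basis, so we have a Gröbner basis.
Inter-reduce: drop elements whose leading term is divisible by another's, tail-reduce, and make monic.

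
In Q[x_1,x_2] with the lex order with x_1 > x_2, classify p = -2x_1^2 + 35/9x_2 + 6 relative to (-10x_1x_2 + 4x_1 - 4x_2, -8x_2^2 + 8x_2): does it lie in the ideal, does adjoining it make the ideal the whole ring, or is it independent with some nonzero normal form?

First compute the reduced Gröbner basis of I by Buchberger's algorithm.
f_1 = -10x_1x_2 + 4x_1 - 4x_2, LT = x_1x_2.
f_2 = -8x_2^2 + 8x_2, LT = x_2^2.

S(f_1,f_2): lcm = x_1x_2^2. S = 3/5x_1x_2 + 2/5x_2^2.
  reduce S modulo (f_1, f_2):
  remainder 6/25x_1 + 4/25x_2 ≠ 0; add h_3 = 6/25x_1 + 4/25x_2 to the basis.

The other S-polynomials (S(f_1,h_3), S(f_2,h_3)) all reduce to 0 modulo the current basis, so we have a Gröbner basis.
Inter-reduce: drop elements whose leading term is divisible by another's, tail-reduce, and make monic.
Reduced Gröbner basis: {x_1 + 2/3x_2, x_2^2 - x_2}.
Label its elements g_1 = x_1 + 2/3x_2, g_2 = x_2^2 - x_2.

Reduce p = -2x_1^2 + 35/9x_2 + 6 modulo G:
  leading term x_1^2: subtract (-2x_1)·g_1 from -2x_1^2 + 35/9x_2 + 6 → 4/3x_1x_2 + 35/9x_2 + 6
  leading term x_1x_2: subtract (4/3x_2)·g_1 from 4/3x_1x_2 + 35/9x_2 + 6 → -8/9x_2^2 + 35/9x_2 + 6
  leading term x_2^2: subtract (-8/9)·g_2 from -8/9x_2^2 + 35/9x_2 + 6 → 3x_2 + 6
  leading term x_2: no divisor's leading term divides it; move 3x_2 to the remainder.
  leading term 1: no divisor's leading term divides it; move 6 to the remainder.
  normal form = 3x_2 + 6.
The normal form is nonzero, so p ∉ I. Since p minus its normal form lies in I, I + (p) = I + (r) where r = 3x_2 + 6; decide whether this ideal is the whole ring.
Run Buchberger on G together with r (pairs among the g_i already reduce to 0 since G is a Gröbner basis):
g_1 = x_1 + 2/3x_2, LT = x_1.
g_2 = x_2^2 - x_2, LT = x_2^2.
r = 3x_2 + 6, LT = x_2.

S(g_2,r): lcm = x_2^2. S = -3x_2.
  reduce S modulo (g_1, g_2, r):
  remainder 6 ≠ 0; add m_4 = 6 to the basis.

The other S-polynomials (S(g_1,g_2), S(g_1,r), S(g_1,m_4), S(g_2,m_4), S(r,m_4)) all reduce to 0 modulo the current basis, so we have a Gröbner basis.
Inter-reduce: drop elements whose leading term is divisible by another's, tail-reduce, and make monic.
Reduced Gröbner basis: {1}.
The reduced Gröbner basis of I + (p) is {1}: the ideal is the whole ring, so the enlarged system has no common solution — adjoining p is inconsistent.

Adjoining -2x_1^2 + 35/9x_2 + 6 makes the ideal the whole ring: the system is inconsistent.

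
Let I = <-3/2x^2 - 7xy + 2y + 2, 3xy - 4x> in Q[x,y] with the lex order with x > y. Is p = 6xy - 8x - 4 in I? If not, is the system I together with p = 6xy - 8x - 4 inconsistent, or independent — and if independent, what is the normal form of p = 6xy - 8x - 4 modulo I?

First compute the reduced Gröbner basis of I by Buchberger's algorithm.
f_1 = -3/2x^2 - 7xy + 2y + 2, LT = x^2.
f_2 = 3xy - 4x, LT = xy.

S(f_1,f_2): lcm = x^2y. S = 4/3x^2 + 14/3xy^2 - 4/3y^2 - 4/3y.
  reduce S modulo (f_1, f_2):
  remainder -4/3y^2 + 4/9y + 16/9 ≠ 0; add h_3 = -4/3y^2 + 4/9y + 16/9 to the basis.

The other S-polynomials (S(f_1,h_3), S(f_2,h_3)) all reduce to 0 modulo the current basis, so we have a Gröbner basis.
Inter-reduce: drop elements whose leading term is divisible by another's, tail-reduce, and make monic.
Reduced Gröbner basis: {x^2 + 56/9x - 4/3y - 4/3, xy - 4/3x, y^2 - 1/3y - 4/3}.
Label its elements g_1 = x^2 + 56/9x - 4/3y - 4/3, g_2 = xy - 4/3x, g_3 = y^2 - 1/3y - 4/3.

Reduce p = 6xy - 8x - 4 modulo G:
  leading term xy: subtract (6)·g_2 from 6xy - 8x - 4 → -4
  leading term 1: no divisor's leading term divides it; move -4 to the remainder.
  normal form = -4.
The normal form is nonzero, so p ∉ I. Since p minus its normal form lies in I, I + (p) = I + (r) where r = -4; decide whether this ideal is the whole ring.
Here r = -4 is a nonzero constant, hence a unit: 1 ∈ I + (p), the Gröbner basis of I + (p) is {1}, and the enlarged system has no common solution — adjoining p is inconsistent.

Adjoining 6xy - 8x - 4 makes the ideal the whole ring: the system is inconsistent.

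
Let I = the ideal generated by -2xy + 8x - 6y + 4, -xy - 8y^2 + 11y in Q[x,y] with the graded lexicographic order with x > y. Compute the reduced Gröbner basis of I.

f_1 = -2xy + 8x - 6y + 4, LT = xy.
f_2 = -xy - 8y^2 + 11y, LT = xy.

S(f_1,f_2): lcm = xy. S = -8y^2 - 4x + 14y - 2.
  leading term y^2: no divisor's leading term divides it; move -8y^2 to the remainder.
  leading term x: no divisor's leading term divides it; move -4x to the remainder.
  leading term y: no divisor's leading term divides it; move 14y to the remainder.
  leading term 1: no divisor's leading term divides it; move -2 to the remainder.
  remainder -8y^2 - 4x + 14y - 2 ≠ 0; add g_3 = -8y^2 - 4x + 14y - 2 to the basis.

S(f_1,g_3): lcm = xy^2. S = -1/2x^2 - 9/4xy + 3y^2 - 1/4x - 2y.
  leading term x^2: no divisor's leading term divides it; move -1/2x^2 to the remainder.
  leading term xy: subtract (9/8)·f_1 from -9/4xy + 3y^2 - 1/4x - 2y → 3y^2 - 37/4x + 19/4y - 9/2
  leading term y^2: subtract (-3/8)·g_3 from 3y^2 - 37/4x + 19/4y - 9/2 → -43/4x + 10y - 21/4
  leading term x: no divisor's leading term divides it; move -43/4x to the remainder.
  leading term y: no divisor's leading term divides it; move 10y to the remainder.
  leading term 1: no divisor's leading term divides it; move -21/4 to the remainder.
  remainder -1/2x^2 - 43/4x + 10y - 21/4 ≠ 0; add g_4 = -1/2x^2 - 43/4x + 10y - 21/4 to the basis.

The other S-polynomials (S(f_2,g_3), S(f_1,g_4), S(f_2,g_4), S(g_3,g_4)) all reduce to 0 modulo the current basis, so we have a Gröbner basis.
Inter-reduce: drop elements whose leading term is divisible by another's, tail-reduce, and make monic.

G = {x^2 + 43/2x - 20y + 21/2, xy - 4x + 3y - 2, y^2 + 1/2x - 7/4y + 1/4}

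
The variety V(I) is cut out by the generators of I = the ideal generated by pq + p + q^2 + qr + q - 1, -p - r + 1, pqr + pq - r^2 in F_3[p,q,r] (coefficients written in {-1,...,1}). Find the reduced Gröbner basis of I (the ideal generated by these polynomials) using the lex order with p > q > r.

The reduced Gröbner basis is the canonical form of the ideal for this ordering.

f_1 = pq + p + q^2 + qr + q - 1, LT = pq.
f_2 = -p - r + 1, LT = p.
f_3 = pqr + pq - r^2, LT = pqr.

S(f_1,f_2): lcm = pq. S = p + q^2 - q - 1.
  reduce S modulo (f_1, f_2, f_3):
  remainder q^2 - q - r ≠ 0; add g_4 = q^2 - q - r to the basis.

S(f_1,f_3): lcm = pqr. S = -pq + pr + q^2r + qr^2 + qr + r^2 - r.
  reduce S modulo (f_1, f_2, f_3, g_4):
  remainder qr^2 - q + r^2 ≠ 0; add g_5 = qr^2 - q + r^2 to the basis.

S(f_3,g_4): lcm = pq^2r. S = pq^2 + pqr + pr^2 - qr^2.
  reduce S modulo (f_1, f_2, f_3, g_4, g_5):
  remainder -q - r^3 - r^2 + r ≠ 0; add g_6 = -q - r^3 - r^2 + r to the basis.

S(f_3,g_6): lcm = pqr. S = pq - pr^4 - pr^3 + pr^2 - r^2.
  reduce S modulo (f_1, f_2, f_3, g_4, g_5, g_6):
  remainder r^5 + r^4 + r^3 + r^2 + r ≠ 0; add g_7 = r^5 + r^4 + r^3 + r^2 + r to the basis.

The other S-polynomials (S(f_2,f_3), S(f_1,g_4), S(f_2,g_4), S(f_1,g_5), S(f_2,g_5), S(f_3,g_5), S(g_4,g_5), S(f_1,g_6), S(f_2,g_6), S(g_4,g_6), S(g_5,g_6), S(f_1,g_7), S(f_2,g_7), S(f_3,g_7), S(g_4,g_7), S(g_5,g_7), S(g_6,g_7)) all reduce to 0 modulo the current basis, so we have a Gröbner basis.
Inter-reduce: drop elements whose leading term is divisible by another's, tail-reduce, and make monic.

G = {p + r - 1, q + r^3 + r^2 - r, r^5 + r^4 + r^3 + r^2 + r}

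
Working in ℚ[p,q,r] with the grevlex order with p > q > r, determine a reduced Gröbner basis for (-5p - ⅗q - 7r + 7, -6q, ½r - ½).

G = {p, q, r - 1}

f_1 = -5p - ⅗q - 7r + 7, LT = p.
f_2 = -6q, LT = q.
f_3 = ½r - ½, LT = r.

The S-polynomials (S(f_1,f_2), S(f_1,f_3), S(f_2,f_3)) all reduce to 0 modulo the current basis, so we have a Gröbner basis.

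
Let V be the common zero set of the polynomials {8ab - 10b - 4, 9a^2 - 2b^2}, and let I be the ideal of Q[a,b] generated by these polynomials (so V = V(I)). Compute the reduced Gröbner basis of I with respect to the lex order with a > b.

G = {a - 4/9b^3 + 25/8b + 5/4, b^4 - 225/32b^2 - 45/8b - 9/8}

f_1 = 8ab - 10b - 4, LT = ab.
f_2 = 9a^2 - 2b^2, LT = a^2.

S(f_1,f_2): lcm = a^2b. S = -5/4ab - 1/2a + 2/9b^3.
  reduce S modulo (f_1, f_2):
  remainder -1/2a + 2/9b^3 - 25/16b - 5/8 ≠ 0; add g_3 = -1/2a + 2/9b^3 - 25/16b - 5/8 to the basis.

S(f_1,g_3): lcm = ab. S = 4/9b^4 - 25/8b^2 - 5/2b - 1/2.
  reduce S modulo (f_1, f_2, g_3):
  remainder 4/9b^4 - 25/8b^2 - 5/2b - 1/2 ≠ 0; add g_4 = 4/9b^4 - 25/8b^2 - 5/2b - 1/2 to the basis.

The other S-polynomials (S(f_2,g_3), S(f_1,g_4), S(f_2,g_4), S(g_3,g_4)) all reduce to 0 modulo the current basis, so we have a Gröbner basis.
Inter-reduce: drop elements whose leading term is divisible by another's, tail-reduce, and make monic.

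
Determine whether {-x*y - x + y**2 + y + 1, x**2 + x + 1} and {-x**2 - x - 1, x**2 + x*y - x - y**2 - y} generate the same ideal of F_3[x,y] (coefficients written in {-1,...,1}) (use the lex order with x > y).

Equality of ideals is decidable: compute both reduced Gröbner bases (unique for the ordering) and check whether they agree.
Buchberger on the first generating set:
f_1 = -x*y - x + y**2 + y + 1, LT = x*y.
f_2 = x**2 + x + 1, LT = x**2.

S(f_1,f_2): lcm = x**2*y. S = x**2 - x*y**2 + x*y - x - y.
  reduce S modulo (f_1, f_2):
  remainder -x - y**3 + y**2 + 1 ≠ 0; add g_3 = -x - y**3 + y**2 + 1 to the basis.

S(f_1,g_3): lcm = x*y. S = x - y**4 + y**3 - y**2 - 1.
  reduce S modulo (f_1, f_2, g_3):
  remainder -y**4 ≠ 0; add g_4 = -y**4 to the basis.

The other S-polynomials (S(f_2,g_3), S(f_1,g_4), S(f_2,g_4), S(g_3,g_4)) all reduce to 0 modulo the current basis, so we have a Gröbner basis.
Inter-reduce: drop elements whose leading term is divisible by another's, tail-reduce, and make monic.
Reduced Gröbner basis: {x + y**3 - y**2 - 1, y**4}.

Buchberger on the second generating set:
h_1 = -x**2 - x - 1, LT = x**2.
h_2 = x**2 + x*y - x - y**2 - y, LT = x**2.

S(h_1,h_2): lcm = x**2. S = -x*y - x + y**2 + y + 1.
  reduce S modulo (h_1, h_2):
  remainder -x*y - x + y**2 + y + 1 ≠ 0; add k_3 = -x*y - x + y**2 + y + 1 to the basis.

S(h_1,k_3): lcm = x**2*y. S = -x**2 + x*y**2 - x*y + x + y.
  reduce S modulo (h_1, h_2, k_3):
  remainder x + y**3 - y**2 - 1 ≠ 0; add k_4 = x + y**3 - y**2 - 1 to the basis.

S(h_1,k_4): lcm = x**2. S = -x*y**3 + x*y**2 - x + 1.
  reduce S modulo (h_1, h_2, k_3, k_4):
  remainder -y**4 ≠ 0; add k_5 = -y**4 to the basis.

The other S-polynomials (S(h_2,k_3), S(h_2,k_4), S(k_3,k_4), S(h_1,k_5), S(h_2,k_5), S(k_3,k_5), S(k_4,k_5)) all reduce to 0 modulo the current basis, so we have a Gröbner basis.
Inter-reduce: drop elements whose leading term is divisible by another's, tail-reduce, and make monic.
Reduced Gröbner basis: {x + y**3 - y**2 - 1, y**4}.

Same reduced basis, so the two generating sets span the same ideal.
The choice of monomial ordering does not affect the verdict — as long as both bases are computed under the same ordering, their equality decides ideal equality.

Yes, the ideals are equal.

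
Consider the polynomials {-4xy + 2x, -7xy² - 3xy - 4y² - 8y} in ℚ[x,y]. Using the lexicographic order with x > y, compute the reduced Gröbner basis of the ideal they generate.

G = {x + 16/13y² + 32/13y, y³ + 3/2y² - y}

f_1 = -4xy + 2x, LT = xy.
f_2 = -7xy² - 3xy - 4y² - 8y, LT = xy².

S(f_1,f_2): lcm = xy². S = -13/14xy - 4/7y² - 8/7y.
  reduce S modulo (f_1, f_2):
  remainder -13/28x - 4/7y² - 8/7y ≠ 0; add g_3 = -13/28x - 4/7y² - 8/7y to the basis.

S(f_1,g_3): lcm = xy. S = -½x - 16/13y³ - 32/13y².
  reduce S modulo (f_1, f_2, g_3):
  remainder -16/13y³ - 24/13y² + 16/13y ≠ 0; add g_4 = -16/13y³ - 24/13y² + 16/13y to the basis.

The other S-polynomials (S(f_2,g_3), S(f_1,g_4), S(f_2,g_4), S(g_3,g_4)) all reduce to 0 modulo the current basis, so we have a Gröbner basis.
Inter-reduce: drop elements whose leading term is divisible by another's, tail-reduce, and make monic.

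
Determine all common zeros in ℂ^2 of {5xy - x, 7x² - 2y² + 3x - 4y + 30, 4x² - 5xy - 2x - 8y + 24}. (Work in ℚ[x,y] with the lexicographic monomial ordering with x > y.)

Compute a lex Gröbner basis by Buchberger's algorithm.
f_1 = 5xy - x, LT = xy.
f_2 = 7x² + 3x - 2y² - 4y + 30, LT = x².
f_3 = 4x² - 5xy - 2x - 8y + 24, LT = x².

S(f_1,f_2): lcm = x²y. S = -⅕x² - 3/7xy + 2/7y³ + 4/7y² - 30/7y.
  reduce S modulo (f_1, f_2, f_3):
  remainder 2/7y³ + 18/35y² - 22/5y + 6/7 ≠ 0; add h_4 = 2/7y³ + 18/35y² - 22/5y + 6/7 to the basis.

S(f_1,f_3): lcm = x²y. S = -⅕x² + 5/4xy² + ½xy + 2y² - 6y.
  reduce S modulo (f_1, f_2, f_3, h_4):
  remainder 33/140x + 68/35y² - 214/35y + 6/7 ≠ 0; add h_5 = 33/140x + 68/35y² - 214/35y + 6/7 to the basis.

S(f_2,f_3): lcm = x². S = 5/4xy + 13/14x - 2/7y² + 10/7y - 12/7.
  reduce S modulo (f_1, f_2, f_3, h_4, h_5):
  remainder -10y² + 32y - 6 ≠ 0; add h_6 = -10y² + 32y - 6 to the basis.

S(f_2,h_5): lcm = x². S = -272/33xy² + 856/33xy - 247/77x - 2/7y² - 4/7y + 30/7.
  reduce S modulo (f_1, f_2, f_3, h_4, h_5, h_6):
  remainder -33364/15125y + 100092/15125 ≠ 0; add h_7 = -33364/15125y + 100092/15125 to the basis.

The other S-polynomials (S(f_1,h_4), S(f_2,h_4), S(f_3,h_4), S(f_1,h_5), S(f_3,h_5), S(h_4,h_5), S(f_1,h_6), S(f_2,h_6), S(f_3,h_6), S(h_4,h_6), S(h_5,h_6), S(f_1,h_7), S(f_2,h_7), S(f_3,h_7), S(h_4,h_7), S(h_5,h_7), S(h_6,h_7)) all reduce to 0 modulo the current basis, so we have a Gröbner basis.
Inter-reduce: drop elements whose leading term is divisible by another's, tail-reduce, and make monic.
Reduced Gröbner basis: {x, y - 3}.

A lex Gröbner basis eliminates variables successively. Here y - 3 depends only on y, with roots {3}; lifting each root through the earlier basis elements recovers the full solutions.
  y = 3: the earlier basis element becomes x = 0, giving x = 0 — point (0, 3).

{(0, 3)}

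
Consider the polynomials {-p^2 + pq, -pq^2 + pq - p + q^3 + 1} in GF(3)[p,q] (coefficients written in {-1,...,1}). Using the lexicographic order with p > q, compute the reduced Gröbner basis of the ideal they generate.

G = {p^2 - pq, pq^2 - pq + p, q^3 + 1}

f_1 = -p^2 + pq, LT = p^2.
f_2 = -pq^2 + pq - p + q^3 + 1, LT = pq^2.

S(f_1,f_2): lcm = p^2q^2. S = p^2q - p^2 + p.
  reduce S modulo (f_1, f_2):
  remainder q^3 + 1 ≠ 0; add g_3 = q^3 + 1 to the basis.

The other S-polynomials (S(f_1,g_3), S(f_2,g_3)) all reduce to 0 modulo the current basis, so we have a Gröbner basis.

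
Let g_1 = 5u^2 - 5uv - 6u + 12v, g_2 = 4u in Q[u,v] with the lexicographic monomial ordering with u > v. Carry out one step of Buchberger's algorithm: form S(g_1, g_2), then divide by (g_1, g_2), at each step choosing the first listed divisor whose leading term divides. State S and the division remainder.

S(g_1, g_2) = -uv - 6/5u + 12/5v; remainder on division = 12/5v.

lcm(LM(g_1), LM(g_2)) = u^2.
S = (lcm/LT(g_1))·g_1 − (lcm/LT(g_2))·g_2 = -uv - 6/5u + 12/5v.
Reduce S modulo (g_1, g_2) in that order:
  leading term uv: subtract (-1/4v)·g_2 from -uv - 6/5u + 12/5v → -6/5u + 12/5v
  leading term u: subtract (-3/10)·g_2 from -6/5u + 12/5v → 12/5v
  leading term v: no divisor's leading term divides it; move 12/5v to the remainder.
The remainder 12/5v is nonzero, so it would be added as the next basis element.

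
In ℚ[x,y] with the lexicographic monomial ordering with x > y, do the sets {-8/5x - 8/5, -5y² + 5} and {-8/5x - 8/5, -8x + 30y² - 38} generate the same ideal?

Yes, the ideals are equal.

Two ideals are equal iff their reduced Gröbner bases coincide (the reduced basis is unique for a fixed ordering).
Buchberger on the first generating set:
f_1 = -8/5x - 8/5, LT = x.
f_2 = -5y² + 5, LT = y².

The S-polynomials (S(f_1,f_2)) all reduce to 0 modulo the current basis, so we have a Gröbner basis.
Inter-reduce: drop elements whose leading term is divisible by another's, tail-reduce, and make monic.
Reduced Gröbner basis: {x + 1, y² - 1}.

Buchberger on the second generating set:
h_1 = -8/5x - 8/5, LT = x.
h_2 = -8x + 30y² - 38, LT = x.

S(h_1,h_2): lcm = x. S = 15/4y² - 15/4.
  reduce S modulo (h_1, h_2):
  remainder 15/4y² - 15/4 ≠ 0; add k_3 = 15/4y² - 15/4 to the basis.

The other S-polynomials (S(h_1,k_3), S(h_2,k_3)) all reduce to 0 modulo the current basis, so we have a Gröbner basis.
Inter-reduce: drop elements whose leading term is divisible by another's, tail-reduce, and make monic.
Reduced Gröbner basis: {x + 1, y² - 1}.

The two bases agree; hence the ideals are identical.
The choice of monomial ordering does not affect the verdict — as long as both bases are computed under the same ordering, their equality decides ideal equality.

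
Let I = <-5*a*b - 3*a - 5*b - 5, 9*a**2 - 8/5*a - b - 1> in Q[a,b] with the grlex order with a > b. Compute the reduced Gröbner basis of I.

G = {a**2 - 8/45*a - 1/9*b - 1/9, a*b + 3/5*a + b + 1, b**2 + 18/5*a - 9*b - 10}

This is the nonlinear analogue of row-reducing a linear system.

f_1 = -5*a*b - 3*a - 5*b - 5, LT = a*b.
f_2 = 9*a**2 - 8/5*a - b - 1, LT = a**2.

S(f_1,f_2): lcm = a**2*b. S = 3/5*a**2 + 53/45*a*b + 1/9*b**2 + a + 1/9*b.
  leading term a**2: subtract (1/15)·f_2 from 3/5*a**2 + 53/45*a*b + 1/9*b**2 + a + 1/9*b → 53/45*a*b + 1/9*b**2 + 83/75*a + 8/45*b + 1/15
  leading term a*b: subtract (-53/225)·f_1 from 53/45*a*b + 1/9*b**2 + 83/75*a + 8/45*b + 1/15 → 1/9*b**2 + 2/5*a - b - 10/9
  leading term b**2: no divisor's leading term divides it; move 1/9*b**2 to the remainder.
  leading term a: no divisor's leading term divides it; move 2/5*a to the remainder.
  leading term b: no divisor's leading term divides it; move -b to the remainder.
  leading term 1: no divisor's leading term divides it; move -10/9 to the remainder.
  remainder 1/9*b**2 + 2/5*a - b - 10/9 ≠ 0; add g_3 = 1/9*b**2 + 2/5*a - b - 10/9 to the basis.

The other S-polynomials (S(f_1,g_3), S(f_2,g_3)) all reduce to 0 modulo the current basis, so we have a Gröbner basis.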